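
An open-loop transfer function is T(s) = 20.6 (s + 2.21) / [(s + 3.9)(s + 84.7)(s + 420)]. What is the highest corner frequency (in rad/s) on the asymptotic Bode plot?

420 rad/s

Break frequencies occur at each pole and zero magnitude: 2.21 rad/s, 3.9 rad/s, 84.7 rad/s, 420 rad/s.
The highest is 420 rad/s.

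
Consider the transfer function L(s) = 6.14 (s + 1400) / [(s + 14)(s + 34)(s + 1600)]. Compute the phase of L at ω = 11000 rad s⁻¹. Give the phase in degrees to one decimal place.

-178.7°

∠(j11000 + 1400) = arctan(11000/1400) = 82.75°
∠(j11000 + 14) = arctan(11000/14) = 89.93°
∠(j11000 + 34) = arctan(11000/34) = 89.82°
∠(j11000 + 1600) = arctan(11000/1600) = 81.72°
∠L(j11000) = 82.75° − (89.93° + 89.82° + 81.72°) = -178.73°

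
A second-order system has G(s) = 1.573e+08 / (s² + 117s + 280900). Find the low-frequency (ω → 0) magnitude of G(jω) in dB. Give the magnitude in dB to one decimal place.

G(0) = 1.573e+08 / 280900 = 559.99
20 log₁₀(559.99) = 54.96 dB

55.0 dB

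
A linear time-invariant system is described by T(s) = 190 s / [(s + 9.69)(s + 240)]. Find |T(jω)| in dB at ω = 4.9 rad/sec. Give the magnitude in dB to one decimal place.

-8.9 dB

|j4.9| = 4.9
|j4.9 + 9.69| = √(4.9² + 9.69²) = 10.86
|j4.9 + 240| = √(4.9² + 240²) = 240.1
|T(j4.9)| = 190 × 4.9 / (10.86 × 240.1) = 0.35717
20 log₁₀(0.35717) = -8.94 dB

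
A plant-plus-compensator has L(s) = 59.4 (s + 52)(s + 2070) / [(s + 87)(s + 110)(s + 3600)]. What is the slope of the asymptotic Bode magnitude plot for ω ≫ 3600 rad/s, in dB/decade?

-20 dB/decade

With 2 zeros and 3 poles, the high-frequency asymptotic slope is 20 × (2 − 3) = -20 dB/decade.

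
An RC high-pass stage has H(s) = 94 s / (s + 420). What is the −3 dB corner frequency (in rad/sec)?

420 rad/sec

For a single-pole high-pass, the −3 dB point is at the pole: ω = 420 rad/sec.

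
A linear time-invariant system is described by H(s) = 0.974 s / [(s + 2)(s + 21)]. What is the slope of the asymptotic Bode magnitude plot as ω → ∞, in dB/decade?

-20 dB/decade

With 1 zero and 2 poles, the high-frequency asymptotic slope is 20 × (1 − 2) = -20 dB/decade.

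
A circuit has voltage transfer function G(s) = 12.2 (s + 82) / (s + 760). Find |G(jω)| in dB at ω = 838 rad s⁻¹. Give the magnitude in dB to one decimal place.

|j838 + 82| = √(838² + 82²) = 842
|j838 + 760| = √(838² + 760²) = 1131
|G(j838)| = 12.2 × 842 / 1131 = 9.0802
20 log₁₀(9.0802) = 19.16 dB

19.2 dB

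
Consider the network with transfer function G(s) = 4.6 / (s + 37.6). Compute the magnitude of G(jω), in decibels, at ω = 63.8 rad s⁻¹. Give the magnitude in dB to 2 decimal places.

|j63.8 + 37.6| = √(63.8² + 37.6²) = 74.06
|G(j63.8)| = 4.6 / 74.06 = 0.062116
20 log₁₀(0.062116) = -24.136 dB

-24.14 dB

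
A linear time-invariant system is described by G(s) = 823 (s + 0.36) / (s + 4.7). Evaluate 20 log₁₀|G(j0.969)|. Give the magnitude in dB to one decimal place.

45.0 dB

|j0.969 + 0.36| = √(0.969² + 0.36²) = 1.034
|j0.969 + 4.7| = √(0.969² + 4.7²) = 4.799
|G(j0.969)| = 823 × 1.034 / 4.799 = 177.28
20 log₁₀(177.28) = 44.97 dB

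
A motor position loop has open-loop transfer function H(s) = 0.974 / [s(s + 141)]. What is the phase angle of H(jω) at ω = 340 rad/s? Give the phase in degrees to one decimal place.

∠(j340 + 141) = arctan(340/141) = 67.48°
∠(j340) = 90.00°
∠H(j340) = − (67.48° + 90.00°) = -157.48°

-157.5°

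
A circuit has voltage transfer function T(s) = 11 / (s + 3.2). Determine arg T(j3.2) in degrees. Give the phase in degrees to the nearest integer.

-45°

∠(j3.2 + 3.2) = arctan(3.2/3.2) = 45.00°
∠T(j3.2) = −45.00° = -45.00°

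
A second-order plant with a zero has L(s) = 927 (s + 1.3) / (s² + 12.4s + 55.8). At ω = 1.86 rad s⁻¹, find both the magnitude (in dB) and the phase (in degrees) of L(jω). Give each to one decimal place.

|L| = 31.3 dB, ∠L = 31.3 deg

|j1.86 + 1.3| = √(1.86² + 1.3²) = 2.269
|(j1.86)² + 12.4(j1.86) + 55.8| = |52.34 + j23.064| = 57.2
|L(j1.86)| = 927 × 2.269 / 57.2 = 36.779
20 log₁₀(36.779) = 31.31 dB
∠(j1.86 + 1.3) = arctan(1.86/1.3) = 55.05°
∠[(j1.86)² + 12.4(j1.86) + 55.8] = ∠[52.34 + j23.064] = 23.78°
∠L(j1.86) = 55.05° − 23.78° = 31.27°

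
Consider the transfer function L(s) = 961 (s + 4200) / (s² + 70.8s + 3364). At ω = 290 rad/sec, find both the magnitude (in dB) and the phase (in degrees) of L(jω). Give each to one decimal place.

|L| = 33.7 dB, ∠L = -161.8°

|j290 + 4200| = √(290² + 4200²) = 4210
|(j290)² + 70.8(j290) + 3364| = |-80736 + j20532| = 8.331e+04
|L(j290)| = 961 × 4210 / 8.331e+04 = 48.566
20 log₁₀(48.566) = 33.73 dB
∠(j290 + 4200) = arctan(290/4200) = 3.95°
∠[(j290)² + 70.8(j290) + 3364] = ∠[-80736 + j20532] = 165.73°
∠L(j290) = 3.95° − 165.73° = -161.78°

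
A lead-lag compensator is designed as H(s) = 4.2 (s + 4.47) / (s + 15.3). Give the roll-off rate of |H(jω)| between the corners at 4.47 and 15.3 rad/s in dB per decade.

20 dB/decade

In this band the factors already past their corner are: zero at 4.47; net slope = 20 dB/decade.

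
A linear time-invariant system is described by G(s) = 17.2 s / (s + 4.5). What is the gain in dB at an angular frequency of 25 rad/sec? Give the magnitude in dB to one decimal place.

24.6 dB

|j25| = 25
|j25 + 4.5| = √(25² + 4.5²) = 25.4
|G(j25)| = 17.2 × 25 / 25.4 = 16.928
20 log₁₀(16.928) = 24.57 dB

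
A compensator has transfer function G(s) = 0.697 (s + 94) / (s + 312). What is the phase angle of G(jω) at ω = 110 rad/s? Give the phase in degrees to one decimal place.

∠(j110 + 94) = arctan(110/94) = 49.48°
∠(j110 + 312) = arctan(110/312) = 19.42°
∠G(j110) = 49.48° − 19.42° = 30.06°

30.1 deg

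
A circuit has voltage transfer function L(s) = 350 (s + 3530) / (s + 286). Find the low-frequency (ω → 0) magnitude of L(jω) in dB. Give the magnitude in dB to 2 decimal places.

72.71 dB

L(0) = 350 × 3530 / 286 = 4319.9
20 log₁₀(4319.9) = 72.710 dB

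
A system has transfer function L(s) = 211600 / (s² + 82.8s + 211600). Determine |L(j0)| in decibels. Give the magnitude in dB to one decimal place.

0.0 dB

L(0) = 211600 / 211600 = 1
20 log₁₀(1) = 0.00 dB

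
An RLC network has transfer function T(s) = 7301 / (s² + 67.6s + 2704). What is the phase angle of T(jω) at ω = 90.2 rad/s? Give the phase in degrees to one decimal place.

-131.7°

∠[(j90.2)² + 67.6(j90.2) + 2704] = ∠[-5432 + j6097.5] = 131.70°
∠T(j90.2) = −131.70° = -131.70°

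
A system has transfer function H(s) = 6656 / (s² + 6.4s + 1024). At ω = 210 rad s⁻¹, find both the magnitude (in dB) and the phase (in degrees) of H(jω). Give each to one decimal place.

|H| = -16.2 dB, ∠H = -178.2°

|(j210)² + 6.4(j210) + 1024| = |-43076 + j1344| = 4.31e+04
|H(j210)| = 6656 / 4.31e+04 = 0.15444
20 log₁₀(0.15444) = -16.22 dB
∠[(j210)² + 6.4(j210) + 1024] = ∠[-43076 + j1344] = 178.21°
∠H(j210) = −178.21° = -178.21°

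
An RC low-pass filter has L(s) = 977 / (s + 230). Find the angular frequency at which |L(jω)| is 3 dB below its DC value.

For a single-pole low-pass, the −3 dB point is at the pole: ω = 230 rad/s.

230 rad/s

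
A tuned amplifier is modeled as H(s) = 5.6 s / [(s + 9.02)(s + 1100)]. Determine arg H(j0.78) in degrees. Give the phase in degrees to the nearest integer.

∠(j0.78) = 90.00°
∠(j0.78 + 9.02) = arctan(0.78/9.02) = 4.94°
∠(j0.78 + 1100) = arctan(0.78/1100) = 0.04°
∠H(j0.78) = 90.00° − (4.94° + 0.04°) = 85.02°

85°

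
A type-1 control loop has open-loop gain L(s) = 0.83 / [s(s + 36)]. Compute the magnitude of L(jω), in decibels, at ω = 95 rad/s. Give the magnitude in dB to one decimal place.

|j95 + 36| = √(95² + 36²) = 101.6
|j95| = 95
|L(j95)| = 0.83 / (101.6 × 95) = 8.5999e-05
20 log₁₀(8.5999e-05) = -81.31 dB

-81.3 dB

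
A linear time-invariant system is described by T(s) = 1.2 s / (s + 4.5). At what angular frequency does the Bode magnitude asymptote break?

4.5 rad/s

The single real pole at s = −4.5 gives a corner at ω = 4.5 rad/s.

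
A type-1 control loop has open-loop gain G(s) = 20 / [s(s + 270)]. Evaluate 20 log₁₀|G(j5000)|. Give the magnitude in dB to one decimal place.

|j5000 + 270| = √(5000² + 270²) = 5007
|j5000| = 5000
|G(j5000)| = 20 / (5007 × 5000) = 7.9884e-07
20 log₁₀(7.9884e-07) = -121.95 dB

-122.0 dB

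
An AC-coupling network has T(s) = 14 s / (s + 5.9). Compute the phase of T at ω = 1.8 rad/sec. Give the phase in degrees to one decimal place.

73.0°

∠(j1.8) = 90.00°
∠(j1.8 + 5.9) = arctan(1.8/5.9) = 16.97°
∠T(j1.8) = 90.00° − 16.97° = 73.03°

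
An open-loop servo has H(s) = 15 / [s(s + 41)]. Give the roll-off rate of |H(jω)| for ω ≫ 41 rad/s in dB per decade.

With 0 zeros and 2 poles, the high-frequency asymptotic slope is 20 × (0 − 2) = -40 dB/decade.

-40 dB/decade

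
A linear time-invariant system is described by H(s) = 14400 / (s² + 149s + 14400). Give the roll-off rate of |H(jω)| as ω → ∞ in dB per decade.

With 0 zeros and 2 poles, the high-frequency asymptotic slope is 20 × (0 − 2) = -40 dB/decade.

-40 dB/decade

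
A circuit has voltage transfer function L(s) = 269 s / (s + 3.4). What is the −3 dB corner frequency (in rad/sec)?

For a single-pole high-pass, the −3 dB point is at the pole: ω = 3.4 rad/sec.

3.4 rad/sec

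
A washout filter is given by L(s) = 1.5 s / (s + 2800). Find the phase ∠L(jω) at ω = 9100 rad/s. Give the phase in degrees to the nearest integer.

17 deg

∠(j9100) = 90.00°
∠(j9100 + 2800) = arctan(9100/2800) = 72.90°
∠L(j9100) = 90.00° − 72.90° = 17.10°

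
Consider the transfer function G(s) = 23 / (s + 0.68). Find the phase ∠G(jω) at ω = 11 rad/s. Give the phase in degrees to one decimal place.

-86.5°

∠(j11 + 0.68) = arctan(11/0.68) = 86.46°
∠G(j11) = −86.46° = -86.46°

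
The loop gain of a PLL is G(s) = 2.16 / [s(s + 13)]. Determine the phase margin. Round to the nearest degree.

89°

Gain crossover: |G(jω)| = 1 at ω ≈ 0.166 rad/s.
∠G(j0.166) = −90° − arctan(0.166/13) ≈ -90.73°
PM = 180° + (-90.73°) = 89.27°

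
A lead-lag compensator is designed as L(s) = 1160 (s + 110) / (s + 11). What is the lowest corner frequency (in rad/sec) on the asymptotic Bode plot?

11 rad/sec

Break frequencies occur at each pole and zero magnitude: 11 rad/sec, 110 rad/sec.
The lowest is 11 rad/sec.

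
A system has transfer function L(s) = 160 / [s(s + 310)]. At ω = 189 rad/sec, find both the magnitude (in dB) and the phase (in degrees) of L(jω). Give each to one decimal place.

|L| = -52.6 dB, ∠L = -121.4°

|j189 + 310| = √(189² + 310²) = 363.1
|j189| = 189
|L(j189)| = 160 / (363.1 × 189) = 0.0023317
20 log₁₀(0.0023317) = -52.65 dB
∠(j189 + 310) = arctan(189/310) = 31.37°
∠(j189) = 90.00°
∠L(j189) = − (31.37° + 90.00°) = -121.37°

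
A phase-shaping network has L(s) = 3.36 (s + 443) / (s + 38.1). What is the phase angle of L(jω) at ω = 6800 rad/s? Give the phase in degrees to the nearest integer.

∠(j6800 + 443) = arctan(6800/443) = 86.27°
∠(j6800 + 38.1) = arctan(6800/38.1) = 89.68°
∠L(j6800) = 86.27° − 89.68° = -3.41°

-3°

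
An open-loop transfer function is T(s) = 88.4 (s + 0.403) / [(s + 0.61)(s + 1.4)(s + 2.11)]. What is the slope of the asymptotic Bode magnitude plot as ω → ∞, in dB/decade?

With 1 zero and 3 poles, the high-frequency asymptotic slope is 20 × (1 − 3) = -40 dB/decade.

-40 dB/decade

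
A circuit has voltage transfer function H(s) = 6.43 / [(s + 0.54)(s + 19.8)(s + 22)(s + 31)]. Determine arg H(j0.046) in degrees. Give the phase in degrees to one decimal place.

-5.2 deg

∠(j0.046 + 0.54) = arctan(0.046/0.54) = 4.87°
∠(j0.046 + 19.8) = arctan(0.046/19.8) = 0.13°
∠(j0.046 + 22) = arctan(0.046/22) = 0.12°
∠(j0.046 + 31) = arctan(0.046/31) = 0.09°
∠H(j0.046) = − (4.87° + 0.13° + 0.12° + 0.09°) = -5.21°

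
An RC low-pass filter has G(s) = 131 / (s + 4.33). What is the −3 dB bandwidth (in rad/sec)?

For a single-pole low-pass, the −3 dB point is at the pole: ω = 4.33 rad/sec.

4.33 rad/sec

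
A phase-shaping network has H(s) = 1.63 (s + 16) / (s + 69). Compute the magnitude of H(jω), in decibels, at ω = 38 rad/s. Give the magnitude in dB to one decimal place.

|j38 + 16| = √(38² + 16²) = 41.23
|j38 + 69| = √(38² + 69²) = 78.77
|H(j38)| = 1.63 × 41.23 / 78.77 = 0.85318
20 log₁₀(0.85318) = -1.38 dB

-1.4 dB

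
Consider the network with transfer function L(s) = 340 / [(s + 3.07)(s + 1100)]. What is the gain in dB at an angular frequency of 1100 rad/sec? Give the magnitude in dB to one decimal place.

|j1100 + 3.07| = √(1100² + 3.07²) = 1100
|j1100 + 1100| = √(1100² + 1100²) = 1556
|L(j1100)| = 340 / (1100 × 1556) = 0.00019869
20 log₁₀(0.00019869) = -74.04 dB

-74.0 dB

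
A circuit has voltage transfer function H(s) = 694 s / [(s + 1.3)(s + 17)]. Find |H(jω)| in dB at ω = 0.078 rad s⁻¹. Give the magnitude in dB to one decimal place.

7.8 dB

|j0.078| = 0.078
|j0.078 + 1.3| = √(0.078² + 1.3²) = 1.302
|j0.078 + 17| = √(0.078² + 17²) = 17
|H(j0.078)| = 694 × 0.078 / (1.302 × 17) = 2.445
20 log₁₀(2.445) = 7.77 dB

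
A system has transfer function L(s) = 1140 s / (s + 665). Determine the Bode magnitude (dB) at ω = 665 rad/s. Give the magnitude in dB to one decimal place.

58.1 dB

|j665| = 665
|j665 + 665| = √(665² + 665²) = 940.5
|L(j665)| = 1140 × 665 / 940.5 = 806.1
20 log₁₀(806.1) = 58.13 dB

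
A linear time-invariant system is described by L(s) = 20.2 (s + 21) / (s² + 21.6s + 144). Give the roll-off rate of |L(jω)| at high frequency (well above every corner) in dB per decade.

-20 dB/decade

With 1 zero and 2 poles, the high-frequency asymptotic slope is 20 × (1 − 2) = -20 dB/decade.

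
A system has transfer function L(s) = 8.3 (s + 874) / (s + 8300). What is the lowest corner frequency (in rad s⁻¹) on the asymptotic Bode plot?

Break frequencies occur at each pole and zero magnitude: 874 rad s⁻¹, 8300 rad s⁻¹.
The lowest is 874 rad s⁻¹.

874 rad s⁻¹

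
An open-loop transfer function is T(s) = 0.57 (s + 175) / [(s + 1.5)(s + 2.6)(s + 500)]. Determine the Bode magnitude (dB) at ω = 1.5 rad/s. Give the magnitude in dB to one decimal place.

|j1.5 + 175| = √(1.5² + 175²) = 175
|j1.5 + 1.5| = √(1.5² + 1.5²) = 2.121
|j1.5 + 2.6| = √(1.5² + 2.6²) = 3.002
|j1.5 + 500| = √(1.5² + 500²) = 500
|T(j1.5)| = 0.57 × 175 / (2.121 × 3.002 × 500) = 0.031332
20 log₁₀(0.031332) = -30.08 dB

-30.1 dB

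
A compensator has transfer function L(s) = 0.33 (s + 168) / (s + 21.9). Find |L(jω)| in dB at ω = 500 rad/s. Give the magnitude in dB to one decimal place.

-9.2 dB

|j500 + 168| = √(500² + 168²) = 527.5
|j500 + 21.9| = √(500² + 21.9²) = 500.5
|L(j500)| = 0.33 × 527.5 / 500.5 = 0.3478
20 log₁₀(0.3478) = -9.17 dB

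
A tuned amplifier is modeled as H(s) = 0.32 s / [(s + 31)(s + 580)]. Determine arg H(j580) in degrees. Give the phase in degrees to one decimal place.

∠(j580) = 90.00°
∠(j580 + 31) = arctan(580/31) = 86.94°
∠(j580 + 580) = arctan(580/580) = 45.00°
∠H(j580) = 90.00° − (86.94° + 45.00°) = -41.94°

-41.9°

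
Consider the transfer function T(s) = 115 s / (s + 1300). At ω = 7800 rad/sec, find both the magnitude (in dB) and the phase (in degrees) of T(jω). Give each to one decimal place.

|j7800| = 7800
|j7800 + 1300| = √(7800² + 1300²) = 7908
|T(j7800)| = 115 × 7800 / 7908 = 113.44
20 log₁₀(113.44) = 41.09 dB
∠(j7800) = 90.00°
∠(j7800 + 1300) = arctan(7800/1300) = 80.54°
∠T(j7800) = 90.00° − 80.54° = 9.46°

|T| = 41.1 dB, ∠T = 9.5°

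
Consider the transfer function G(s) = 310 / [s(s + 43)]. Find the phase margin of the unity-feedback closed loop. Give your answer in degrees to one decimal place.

Gain crossover: |G(jω)| = 1 at ω ≈ 7.11 rad/s.
∠G(j7.11) = −90° − arctan(7.11/43) ≈ -99.39°
PM = 180° + (-99.39°) = 80.61°

80.6°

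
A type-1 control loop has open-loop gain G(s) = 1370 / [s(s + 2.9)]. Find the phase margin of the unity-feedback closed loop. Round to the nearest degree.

4°

Gain crossover: |G(jω)| = 1 at ω ≈ 37 rad s⁻¹.
∠G(j37) = −90° − arctan(37/2.9) ≈ -175.51°
PM = 180° + (-175.51°) = 4.49°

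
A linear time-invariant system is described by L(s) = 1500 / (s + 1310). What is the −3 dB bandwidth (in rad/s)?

1310 rad/s

For a single-pole low-pass, the −3 dB point is at the pole: ω = 1310 rad/s.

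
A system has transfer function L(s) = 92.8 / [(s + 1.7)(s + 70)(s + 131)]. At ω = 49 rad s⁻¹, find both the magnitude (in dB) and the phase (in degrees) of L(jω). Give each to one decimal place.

|L| = -76.0 dB, ∠L = -143.5°

|j49 + 1.7| = √(49² + 1.7²) = 49.03
|j49 + 70| = √(49² + 70²) = 85.45
|j49 + 131| = √(49² + 131²) = 139.9
|L(j49)| = 92.8 / (49.03 × 85.45 × 139.9) = 0.00015838
20 log₁₀(0.00015838) = -76.01 dB
∠(j49 + 1.7) = arctan(49/1.7) = 88.01°
∠(j49 + 70) = arctan(49/70) = 34.99°
∠(j49 + 131) = arctan(49/131) = 20.51°
∠L(j49) = − (88.01° + 34.99° + 20.51°) = -143.51°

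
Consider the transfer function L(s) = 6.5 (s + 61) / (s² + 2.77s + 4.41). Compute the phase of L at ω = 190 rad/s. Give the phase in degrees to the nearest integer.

∠(j190 + 61) = arctan(190/61) = 72.20°
∠[(j190)² + 2.77(j190) + 4.41] = ∠[-36096 + j526.3] = 179.16°
∠L(j190) = 72.20° − 179.16° = -106.96°

-107°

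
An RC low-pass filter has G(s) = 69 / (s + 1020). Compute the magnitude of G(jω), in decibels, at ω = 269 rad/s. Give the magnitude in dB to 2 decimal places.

-23.69 dB

|j269 + 1020| = √(269² + 1020²) = 1055
|G(j269)| = 69 / 1055 = 0.065411
20 log₁₀(0.065411) = -23.687 dB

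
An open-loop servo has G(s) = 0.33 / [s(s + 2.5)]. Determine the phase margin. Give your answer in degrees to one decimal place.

Gain crossover: |G(jω)| = 1 at ω ≈ 0.132 rad/sec.
∠G(j0.132) = −90° − arctan(0.132/2.5) ≈ -93.02°
PM = 180° + (-93.02°) = 86.98°

87.0°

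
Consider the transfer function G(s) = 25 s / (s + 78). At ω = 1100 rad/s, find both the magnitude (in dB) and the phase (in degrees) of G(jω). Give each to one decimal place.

|j1100| = 1100
|j1100 + 78| = √(1100² + 78²) = 1103
|G(j1100)| = 25 × 1100 / 1103 = 24.937
20 log₁₀(24.937) = 27.94 dB
∠(j1100) = 90.00°
∠(j1100 + 78) = arctan(1100/78) = 85.94°
∠G(j1100) = 90.00° − 85.94° = 4.06°

|G| = 27.9 dB, ∠G = 4.1°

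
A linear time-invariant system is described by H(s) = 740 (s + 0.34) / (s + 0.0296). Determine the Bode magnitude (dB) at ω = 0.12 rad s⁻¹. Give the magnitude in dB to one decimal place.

66.7 dB

|j0.12 + 0.34| = √(0.12² + 0.34²) = 0.3606
|j0.12 + 0.0296| = √(0.12² + 0.0296²) = 0.1236
|H(j0.12)| = 740 × 0.3606 / 0.1236 = 2158.7
20 log₁₀(2158.7) = 66.68 dB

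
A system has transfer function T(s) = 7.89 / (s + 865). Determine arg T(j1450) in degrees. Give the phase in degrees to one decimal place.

∠(j1450 + 865) = arctan(1450/865) = 59.18°
∠T(j1450) = −59.18° = -59.18°

-59.2°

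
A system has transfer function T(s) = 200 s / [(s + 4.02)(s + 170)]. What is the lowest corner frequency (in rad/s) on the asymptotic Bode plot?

4.02 rad/s

Break frequencies occur at each pole and zero magnitude: 4.02 rad/s, 170 rad/s.
The lowest is 4.02 rad/s.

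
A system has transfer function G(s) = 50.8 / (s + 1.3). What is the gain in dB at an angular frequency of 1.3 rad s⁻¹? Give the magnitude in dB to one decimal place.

28.8 dB

|j1.3 + 1.3| = √(1.3² + 1.3²) = 1.838
|G(j1.3)| = 50.8 / 1.838 = 27.632
20 log₁₀(27.632) = 28.83 dB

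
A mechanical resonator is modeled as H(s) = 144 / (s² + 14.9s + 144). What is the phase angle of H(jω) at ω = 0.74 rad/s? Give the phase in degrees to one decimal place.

-4.4°

∠[(j0.74)² + 14.9(j0.74) + 144] = ∠[143.45 + j11.026] = 4.40°
∠H(j0.74) = −4.40° = -4.40°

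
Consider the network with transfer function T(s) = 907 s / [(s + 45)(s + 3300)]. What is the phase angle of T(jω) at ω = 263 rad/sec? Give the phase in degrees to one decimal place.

5.2 deg

∠(j263) = 90.00°
∠(j263 + 45) = arctan(263/45) = 80.29°
∠(j263 + 3300) = arctan(263/3300) = 4.56°
∠T(j263) = 90.00° − (80.29° + 4.56°) = 5.15°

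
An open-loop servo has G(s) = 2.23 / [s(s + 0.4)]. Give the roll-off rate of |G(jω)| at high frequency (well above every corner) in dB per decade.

With 0 zeros and 2 poles, the high-frequency asymptotic slope is 20 × (0 − 2) = -40 dB/decade.

-40 dB/decade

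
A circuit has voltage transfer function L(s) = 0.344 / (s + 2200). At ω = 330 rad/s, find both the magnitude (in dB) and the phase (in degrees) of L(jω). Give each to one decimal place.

|j330 + 2200| = √(330² + 2200²) = 2225
|L(j330)| = 0.344 / 2225 = 0.00015463
20 log₁₀(0.00015463) = -76.21 dB
∠(j330 + 2200) = arctan(330/2200) = 8.53°
∠L(j330) = −8.53° = -8.53°

|L| = -76.2 dB, ∠L = -8.5 deg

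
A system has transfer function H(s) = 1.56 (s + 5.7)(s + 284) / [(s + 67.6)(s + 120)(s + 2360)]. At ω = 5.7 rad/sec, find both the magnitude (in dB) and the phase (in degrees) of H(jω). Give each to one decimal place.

|H| = -74.6 dB, ∠H = 38.5°

|j5.7 + 5.7| = √(5.7² + 5.7²) = 8.061
|j5.7 + 284| = √(5.7² + 284²) = 284.1
|j5.7 + 67.6| = √(5.7² + 67.6²) = 67.84
|j5.7 + 120| = √(5.7² + 120²) = 120.1
|j5.7 + 2360| = √(5.7² + 2360²) = 2360
|H(j5.7)| = 1.56 × 8.061 × 284.1 / (67.84 × 120.1 × 2360) = 0.00018572
20 log₁₀(0.00018572) = -74.62 dB
∠(j5.7 + 5.7) = arctan(5.7/5.7) = 45.00°
∠(j5.7 + 284) = arctan(5.7/284) = 1.15°
∠(j5.7 + 67.6) = arctan(5.7/67.6) = 4.82°
∠(j5.7 + 120) = arctan(5.7/120) = 2.72°
∠(j5.7 + 2360) = arctan(5.7/2360) = 0.14°
∠H(j5.7) = 45.00° + 1.15° − (4.82° + 2.72° + 0.14°) = 38.47°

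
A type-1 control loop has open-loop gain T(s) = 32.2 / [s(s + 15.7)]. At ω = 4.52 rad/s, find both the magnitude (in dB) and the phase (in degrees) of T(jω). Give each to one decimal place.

|T| = -7.2 dB, ∠T = -106.1°

|j4.52 + 15.7| = √(4.52² + 15.7²) = 16.34
|j4.52| = 4.52
|T(j4.52)| = 32.2 / (16.34 × 4.52) = 0.43604
20 log₁₀(0.43604) = -7.21 dB
∠(j4.52 + 15.7) = arctan(4.52/15.7) = 16.06°
∠(j4.52) = 90.00°
∠T(j4.52) = − (16.06° + 90.00°) = -106.06°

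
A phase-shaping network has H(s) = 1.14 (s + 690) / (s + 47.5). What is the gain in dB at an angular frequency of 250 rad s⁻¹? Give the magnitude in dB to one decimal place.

|j250 + 690| = √(250² + 690²) = 733.9
|j250 + 47.5| = √(250² + 47.5²) = 254.5
|H(j250)| = 1.14 × 733.9 / 254.5 = 3.2877
20 log₁₀(3.2877) = 10.34 dB

10.3 dB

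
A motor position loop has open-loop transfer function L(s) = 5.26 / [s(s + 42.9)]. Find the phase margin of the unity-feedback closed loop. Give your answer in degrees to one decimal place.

89.8°

Gain crossover: |L(jω)| = 1 at ω ≈ 0.123 rad/sec.
∠L(j0.123) = −90° − arctan(0.123/42.9) ≈ -90.16°
PM = 180° + (-90.16°) = 89.84°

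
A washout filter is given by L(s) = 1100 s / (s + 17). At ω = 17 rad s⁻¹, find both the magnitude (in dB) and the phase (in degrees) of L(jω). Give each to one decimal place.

|j17| = 17
|j17 + 17| = √(17² + 17²) = 24.04
|L(j17)| = 1100 × 17 / 24.04 = 777.82
20 log₁₀(777.82) = 57.82 dB
∠(j17) = 90.00°
∠(j17 + 17) = arctan(17/17) = 45.00°
∠L(j17) = 90.00° − 45.00° = 45.00°

|L| = 57.8 dB, ∠L = 45.0°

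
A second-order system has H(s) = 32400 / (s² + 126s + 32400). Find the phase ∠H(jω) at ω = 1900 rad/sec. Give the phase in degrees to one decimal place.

-176.2°

∠[(j1900)² + 126(j1900) + 32400] = ∠[-3.5776e+06 + j2.394e+05] = 176.17°
∠H(j1900) = −176.17° = -176.17°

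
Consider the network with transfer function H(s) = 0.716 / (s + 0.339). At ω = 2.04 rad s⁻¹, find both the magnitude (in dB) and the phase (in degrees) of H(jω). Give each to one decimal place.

|H| = -9.2 dB, ∠H = -80.6°

|j2.04 + 0.339| = √(2.04² + 0.339²) = 2.068
|H(j2.04)| = 0.716 / 2.068 = 0.34623
20 log₁₀(0.34623) = -9.21 dB
∠(j2.04 + 0.339) = arctan(2.04/0.339) = 80.57°
∠H(j2.04) = −80.57° = -80.57°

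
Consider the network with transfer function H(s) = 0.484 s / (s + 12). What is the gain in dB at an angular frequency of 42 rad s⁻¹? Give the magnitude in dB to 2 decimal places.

-6.64 dB

|j42| = 42
|j42 + 12| = √(42² + 12²) = 43.68
|H(j42)| = 0.484 × 42 / 43.68 = 0.46538
20 log₁₀(0.46538) = -6.644 dB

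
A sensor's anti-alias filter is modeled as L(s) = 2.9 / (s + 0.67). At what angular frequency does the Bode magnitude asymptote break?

0.67 rad/sec

The single real pole at s = −0.67 gives a corner at ω = 0.67 rad/sec.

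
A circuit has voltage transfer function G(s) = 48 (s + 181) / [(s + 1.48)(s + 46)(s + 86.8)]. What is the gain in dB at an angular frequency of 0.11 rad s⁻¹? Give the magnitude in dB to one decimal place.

3.3 dB

|j0.11 + 181| = √(0.11² + 181²) = 181
|j0.11 + 1.48| = √(0.11² + 1.48²) = 1.484
|j0.11 + 46| = √(0.11² + 46²) = 46
|j0.11 + 86.8| = √(0.11² + 86.8²) = 86.8
|G(j0.11)| = 48 × 181 / (1.484 × 46 × 86.8) = 1.4662
20 log₁₀(1.4662) = 3.32 dB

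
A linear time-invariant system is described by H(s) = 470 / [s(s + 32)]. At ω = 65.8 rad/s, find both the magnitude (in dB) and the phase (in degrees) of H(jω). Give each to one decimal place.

|j65.8 + 32| = √(65.8² + 32²) = 73.17
|j65.8| = 65.8
|H(j65.8)| = 470 / (73.17 × 65.8) = 0.097622
20 log₁₀(0.097622) = -20.21 dB
∠(j65.8 + 32) = arctan(65.8/32) = 64.07°
∠(j65.8) = 90.00°
∠H(j65.8) = − (64.07° + 90.00°) = -154.07°

|H| = -20.2 dB, ∠H = -154.1°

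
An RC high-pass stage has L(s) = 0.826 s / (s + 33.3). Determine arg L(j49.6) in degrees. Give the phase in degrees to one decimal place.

∠(j49.6) = 90.00°
∠(j49.6 + 33.3) = arctan(49.6/33.3) = 56.12°
∠L(j49.6) = 90.00° − 56.12° = 33.88°

33.9°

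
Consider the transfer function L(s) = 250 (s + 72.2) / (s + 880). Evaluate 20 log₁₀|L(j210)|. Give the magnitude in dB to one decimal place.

|j210 + 72.2| = √(210² + 72.2²) = 222.1
|j210 + 880| = √(210² + 880²) = 904.7
|L(j210)| = 250 × 222.1 / 904.7 = 61.364
20 log₁₀(61.364) = 35.76 dB

35.8 dB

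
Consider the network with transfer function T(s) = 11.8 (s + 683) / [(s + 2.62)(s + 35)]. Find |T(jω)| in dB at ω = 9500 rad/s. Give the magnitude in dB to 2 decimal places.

-58.09 dB

|j9500 + 683| = √(9500² + 683²) = 9525
|j9500 + 2.62| = √(9500² + 2.62²) = 9500
|j9500 + 35| = √(9500² + 35²) = 9500
|T(j9500)| = 11.8 × 9525 / (9500 × 9500) = 0.0012453
20 log₁₀(0.0012453) = -58.095 dB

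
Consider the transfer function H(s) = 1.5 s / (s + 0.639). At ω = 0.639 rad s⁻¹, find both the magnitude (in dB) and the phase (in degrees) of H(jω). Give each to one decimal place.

|j0.639| = 0.639
|j0.639 + 0.639| = √(0.639² + 0.639²) = 0.9037
|H(j0.639)| = 1.5 × 0.639 / 0.9037 = 1.0607
20 log₁₀(1.0607) = 0.51 dB
∠(j0.639) = 90.00°
∠(j0.639 + 0.639) = arctan(0.639/0.639) = 45.00°
∠H(j0.639) = 90.00° − 45.00° = 45.00°

|H| = 0.5 dB, ∠H = 45.0°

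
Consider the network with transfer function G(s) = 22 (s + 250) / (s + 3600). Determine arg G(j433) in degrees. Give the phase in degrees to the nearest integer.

∠(j433 + 250) = arctan(433/250) = 60.00°
∠(j433 + 3600) = arctan(433/3600) = 6.86°
∠G(j433) = 60.00° − 6.86° = 53.14°

53°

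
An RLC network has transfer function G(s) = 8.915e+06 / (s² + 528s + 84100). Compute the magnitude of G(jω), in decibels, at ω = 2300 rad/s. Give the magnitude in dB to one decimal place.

4.4 dB

|(j2300)² + 528(j2300) + 84100| = |-5.2059e+06 + j1.2144e+06| = 5.346e+06
|G(j2300)| = 8.915e+06 / 5.346e+06 = 1.6677
20 log₁₀(1.6677) = 4.44 dB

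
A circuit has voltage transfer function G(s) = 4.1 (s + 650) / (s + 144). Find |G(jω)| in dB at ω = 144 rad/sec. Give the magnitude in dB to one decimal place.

22.5 dB

|j144 + 650| = √(144² + 650²) = 665.8
|j144 + 144| = √(144² + 144²) = 203.6
|G(j144)| = 4.1 × 665.8 / 203.6 = 13.404
20 log₁₀(13.404) = 22.54 dB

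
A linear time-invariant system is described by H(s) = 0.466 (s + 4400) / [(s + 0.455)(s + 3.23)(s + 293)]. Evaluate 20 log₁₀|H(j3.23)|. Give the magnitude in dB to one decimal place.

|j3.23 + 4400| = √(3.23² + 4400²) = 4400
|j3.23 + 0.455| = √(3.23² + 0.455²) = 3.262
|j3.23 + 3.23| = √(3.23² + 3.23²) = 4.568
|j3.23 + 293| = √(3.23² + 293²) = 293
|H(j3.23)| = 0.466 × 4400 / (3.262 × 4.568 × 293) = 0.46963
20 log₁₀(0.46963) = -6.56 dB

-6.6 dB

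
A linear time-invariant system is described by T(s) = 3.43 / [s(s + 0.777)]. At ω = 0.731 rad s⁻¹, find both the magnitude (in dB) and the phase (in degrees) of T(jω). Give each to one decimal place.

|j0.731 + 0.777| = √(0.731² + 0.777²) = 1.067
|j0.731| = 0.731
|T(j0.731)| = 3.43 / (1.067 × 0.731) = 4.3983
20 log₁₀(4.3983) = 12.87 dB
∠(j0.731 + 0.777) = arctan(0.731/0.777) = 43.25°
∠(j0.731) = 90.00°
∠T(j0.731) = − (43.25° + 90.00°) = -133.25°

|T| = 12.9 dB, ∠T = -133.3°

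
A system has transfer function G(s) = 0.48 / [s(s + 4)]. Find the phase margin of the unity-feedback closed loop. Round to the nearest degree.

Gain crossover: |G(jω)| = 1 at ω ≈ 0.12 rad s⁻¹.
∠G(j0.12) = −90° − arctan(0.12/4) ≈ -91.72°
PM = 180° + (-91.72°) = 88.28°

88°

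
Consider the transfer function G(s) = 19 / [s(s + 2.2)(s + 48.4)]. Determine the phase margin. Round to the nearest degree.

85°

Gain crossover: |G(jω)| = 1 at ω ≈ 0.178 rad/s.
∠G(j0.178) = −90° − arctan(0.178/2.2) − arctan(0.178/48.4) ≈ -94.83°
PM = 180° + (-94.83°) = 85.17°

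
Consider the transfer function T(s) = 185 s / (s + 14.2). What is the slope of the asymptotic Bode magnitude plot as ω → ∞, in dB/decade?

0 dB/decade

With 1 zero and 1 pole, the high-frequency asymptotic slope is 20 × (1 − 1) = 0 dB/decade.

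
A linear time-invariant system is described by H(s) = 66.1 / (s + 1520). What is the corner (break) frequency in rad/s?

1520 rad/s

The single real pole at s = −1520 gives a corner at ω = 1520 rad/s.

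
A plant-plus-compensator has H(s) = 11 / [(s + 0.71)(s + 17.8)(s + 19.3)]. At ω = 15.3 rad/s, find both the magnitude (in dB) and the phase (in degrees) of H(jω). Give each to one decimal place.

|H| = -58.1 dB, ∠H = -166.4°

|j15.3 + 0.71| = √(15.3² + 0.71²) = 15.32
|j15.3 + 17.8| = √(15.3² + 17.8²) = 23.47
|j15.3 + 19.3| = √(15.3² + 19.3²) = 24.63
|H(j15.3)| = 11 / (15.32 × 23.47 × 24.63) = 0.0012423
20 log₁₀(0.0012423) = -58.12 dB
∠(j15.3 + 0.71) = arctan(15.3/0.71) = 87.34°
∠(j15.3 + 17.8) = arctan(15.3/17.8) = 40.68°
∠(j15.3 + 19.3) = arctan(15.3/19.3) = 38.41°
∠H(j15.3) = − (87.34° + 40.68° + 38.41°) = -166.43°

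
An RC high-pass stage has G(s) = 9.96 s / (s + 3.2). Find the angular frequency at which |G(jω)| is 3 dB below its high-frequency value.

For a single-pole high-pass, the −3 dB point is at the pole: ω = 3.2 rad/sec.

3.2 rad/sec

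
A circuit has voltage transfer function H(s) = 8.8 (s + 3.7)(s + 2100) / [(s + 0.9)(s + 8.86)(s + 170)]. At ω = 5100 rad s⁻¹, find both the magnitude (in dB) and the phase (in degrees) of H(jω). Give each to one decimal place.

|H| = -54.6 dB, ∠H = -110.4°

|j5100 + 3.7| = √(5100² + 3.7²) = 5100
|j5100 + 2100| = √(5100² + 2100²) = 5515
|j5100 + 0.9| = √(5100² + 0.9²) = 5100
|j5100 + 8.86| = √(5100² + 8.86²) = 5100
|j5100 + 170| = √(5100² + 170²) = 5103
|H(j5100)| = 8.8 × 5100 × 5515 / (5100 × 5100 × 5103) = 0.001865
20 log₁₀(0.001865) = -54.59 dB
∠(j5100 + 3.7) = arctan(5100/3.7) = 89.96°
∠(j5100 + 2100) = arctan(5100/2100) = 67.62°
∠(j5100 + 0.9) = arctan(5100/0.9) = 89.99°
∠(j5100 + 8.86) = arctan(5100/8.86) = 89.90°
∠(j5100 + 170) = arctan(5100/170) = 88.09°
∠H(j5100) = 89.96° + 67.62° − (89.99° + 89.90° + 88.09°) = -110.40°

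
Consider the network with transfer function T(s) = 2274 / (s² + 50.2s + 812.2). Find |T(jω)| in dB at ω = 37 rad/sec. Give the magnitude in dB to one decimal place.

|(j37)² + 50.2(j37) + 812.2| = |-556.8 + j1857.4| = 1939
|T(j37)| = 2274 / 1939 = 1.1727
20 log₁₀(1.1727) = 1.38 dB

1.4 dB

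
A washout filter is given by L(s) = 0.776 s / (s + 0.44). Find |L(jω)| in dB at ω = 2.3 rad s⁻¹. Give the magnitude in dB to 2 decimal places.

|j2.3| = 2.3
|j2.3 + 0.44| = √(2.3² + 0.44²) = 2.342
|L(j2.3)| = 0.776 × 2.3 / 2.342 = 0.76218
20 log₁₀(0.76218) = -2.359 dB

-2.36 dB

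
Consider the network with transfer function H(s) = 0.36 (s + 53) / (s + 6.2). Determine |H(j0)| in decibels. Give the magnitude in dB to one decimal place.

9.8 dB

H(0) = 0.36 × 53 / 6.2 = 3.0774
20 log₁₀(3.0774) = 9.76 dB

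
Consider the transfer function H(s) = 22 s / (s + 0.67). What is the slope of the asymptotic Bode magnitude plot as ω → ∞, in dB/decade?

With 1 zero and 1 pole, the high-frequency asymptotic slope is 20 × (1 − 1) = 0 dB/decade.

0 dB/decade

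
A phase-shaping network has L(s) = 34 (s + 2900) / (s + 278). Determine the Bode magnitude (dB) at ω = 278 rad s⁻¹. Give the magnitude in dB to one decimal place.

48.0 dB

|j278 + 2900| = √(278² + 2900²) = 2913
|j278 + 278| = √(278² + 278²) = 393.2
|L(j278)| = 34 × 2913 / 393.2 = 251.94
20 log₁₀(251.94) = 48.03 dB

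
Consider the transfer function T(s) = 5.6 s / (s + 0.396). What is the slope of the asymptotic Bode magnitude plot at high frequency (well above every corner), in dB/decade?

0 dB/decade

With 1 zero and 1 pole, the high-frequency asymptotic slope is 20 × (1 − 1) = 0 dB/decade.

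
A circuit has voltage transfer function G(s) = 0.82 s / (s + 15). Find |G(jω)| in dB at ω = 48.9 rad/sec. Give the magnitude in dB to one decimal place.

-2.1 dB

|j48.9| = 48.9
|j48.9 + 15| = √(48.9² + 15²) = 51.15
|G(j48.9)| = 0.82 × 48.9 / 51.15 = 0.78395
20 log₁₀(0.78395) = -2.11 dB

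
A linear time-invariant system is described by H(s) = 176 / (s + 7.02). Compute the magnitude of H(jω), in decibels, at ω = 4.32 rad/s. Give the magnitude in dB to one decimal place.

|j4.32 + 7.02| = √(4.32² + 7.02²) = 8.243
|H(j4.32)| = 176 / 8.243 = 21.352
20 log₁₀(21.352) = 26.59 dB

26.6 dB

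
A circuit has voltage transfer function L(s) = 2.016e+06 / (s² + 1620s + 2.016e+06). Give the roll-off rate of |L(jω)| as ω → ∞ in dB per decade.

-40 dB/decade

With 0 zeros and 2 poles, the high-frequency asymptotic slope is 20 × (0 − 2) = -40 dB/decade.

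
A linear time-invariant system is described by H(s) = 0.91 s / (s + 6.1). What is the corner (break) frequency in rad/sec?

The single real pole at s = −6.1 gives a corner at ω = 6.1 rad/sec.

6.1 rad/sec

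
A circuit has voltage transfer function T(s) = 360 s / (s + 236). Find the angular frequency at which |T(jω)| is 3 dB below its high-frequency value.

236 rad s⁻¹

For a single-pole high-pass, the −3 dB point is at the pole: ω = 236 rad s⁻¹.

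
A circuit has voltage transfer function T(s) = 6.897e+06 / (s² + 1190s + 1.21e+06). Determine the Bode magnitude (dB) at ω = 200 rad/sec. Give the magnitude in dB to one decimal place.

15.2 dB

|(j200)² + 1190(j200) + 1.21e+06| = |1.17e+06 + j2.38e+05| = 1.194e+06
|T(j200)| = 6.897e+06 / 1.194e+06 = 5.7766
20 log₁₀(5.7766) = 15.23 dB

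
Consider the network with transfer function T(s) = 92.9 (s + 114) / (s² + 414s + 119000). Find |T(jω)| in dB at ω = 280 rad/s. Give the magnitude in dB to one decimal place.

|j280 + 114| = √(280² + 114²) = 302.3
|(j280)² + 414(j280) + 119000| = |40600 + j1.1592e+05| = 1.228e+05
|T(j280)| = 92.9 × 302.3 / 1.228e+05 = 0.22866
20 log₁₀(0.22866) = -12.82 dB

-12.8 dB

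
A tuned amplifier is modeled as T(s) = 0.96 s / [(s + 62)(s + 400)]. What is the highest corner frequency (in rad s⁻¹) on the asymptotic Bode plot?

Break frequencies occur at each pole and zero magnitude: 62 rad s⁻¹, 400 rad s⁻¹.
The highest is 400 rad s⁻¹.

400 rad s⁻¹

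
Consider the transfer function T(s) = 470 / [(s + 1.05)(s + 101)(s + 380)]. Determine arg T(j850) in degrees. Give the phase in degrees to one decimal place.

-239.1°

∠(j850 + 1.05) = arctan(850/1.05) = 89.93°
∠(j850 + 101) = arctan(850/101) = 83.22°
∠(j850 + 380) = arctan(850/380) = 65.91°
∠T(j850) = − (89.93° + 83.22° + 65.91°) = -239.07°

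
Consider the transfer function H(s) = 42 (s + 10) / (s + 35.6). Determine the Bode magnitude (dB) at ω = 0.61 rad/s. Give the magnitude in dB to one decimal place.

21.5 dB

|j0.61 + 10| = √(0.61² + 10²) = 10.02
|j0.61 + 35.6| = √(0.61² + 35.6²) = 35.61
|H(j0.61)| = 42 × 10.02 / 35.61 = 11.818
20 log₁₀(11.818) = 21.45 dB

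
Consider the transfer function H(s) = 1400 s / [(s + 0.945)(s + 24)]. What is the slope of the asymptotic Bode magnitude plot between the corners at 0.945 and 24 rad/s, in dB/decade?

0 dB/decade

In this band the factors already past their corner are: 1 differentiator zero, pole at 0.945; net slope = 0 dB/decade.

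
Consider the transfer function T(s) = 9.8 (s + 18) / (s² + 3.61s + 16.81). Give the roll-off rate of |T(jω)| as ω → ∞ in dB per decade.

With 1 zero and 2 poles, the high-frequency asymptotic slope is 20 × (1 − 2) = -20 dB/decade.

-20 dB/decade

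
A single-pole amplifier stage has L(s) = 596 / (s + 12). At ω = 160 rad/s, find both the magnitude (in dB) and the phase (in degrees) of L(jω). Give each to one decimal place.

|L| = 11.4 dB, ∠L = -85.7°

|j160 + 12| = √(160² + 12²) = 160.4
|L(j160)| = 596 / 160.4 = 3.7146
20 log₁₀(3.7146) = 11.40 dB
∠(j160 + 12) = arctan(160/12) = 85.71°
∠L(j160) = −85.71° = -85.71°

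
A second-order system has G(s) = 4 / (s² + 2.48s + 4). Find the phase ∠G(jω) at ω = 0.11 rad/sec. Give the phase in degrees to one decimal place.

-3.9°

∠[(j0.11)² + 2.48(j0.11) + 4] = ∠[3.9879 + j0.2728] = 3.91°
∠G(j0.11) = −3.91° = -3.91°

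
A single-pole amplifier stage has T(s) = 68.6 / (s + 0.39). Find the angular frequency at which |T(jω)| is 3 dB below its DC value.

0.39 rad/sec

For a single-pole low-pass, the −3 dB point is at the pole: ω = 0.39 rad/sec.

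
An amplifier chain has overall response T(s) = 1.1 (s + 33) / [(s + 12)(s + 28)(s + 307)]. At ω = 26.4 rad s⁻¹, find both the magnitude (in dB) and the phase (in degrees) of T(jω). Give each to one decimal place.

|j26.4 + 33| = √(26.4² + 33²) = 42.26
|j26.4 + 12| = √(26.4² + 12²) = 29
|j26.4 + 28| = √(26.4² + 28²) = 38.48
|j26.4 + 307| = √(26.4² + 307²) = 308.1
|T(j26.4)| = 1.1 × 42.26 / (29 × 38.48 × 308.1) = 0.00013519
20 log₁₀(0.00013519) = -77.38 dB
∠(j26.4 + 33) = arctan(26.4/33) = 38.66°
∠(j26.4 + 12) = arctan(26.4/12) = 65.56°
∠(j26.4 + 28) = arctan(26.4/28) = 43.32°
∠(j26.4 + 307) = arctan(26.4/307) = 4.91°
∠T(j26.4) = 38.66° − (65.56° + 43.32° + 4.91°) = -75.13°

|T| = -77.4 dB, ∠T = -75.1°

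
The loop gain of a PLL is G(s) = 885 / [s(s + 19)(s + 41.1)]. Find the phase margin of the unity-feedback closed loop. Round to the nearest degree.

Gain crossover: |G(jω)| = 1 at ω ≈ 1.13 rad s⁻¹.
∠G(j1.13) = −90° − arctan(1.13/19) − arctan(1.13/41.1) ≈ -94.98°
PM = 180° + (-94.98°) = 85.02°

85°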